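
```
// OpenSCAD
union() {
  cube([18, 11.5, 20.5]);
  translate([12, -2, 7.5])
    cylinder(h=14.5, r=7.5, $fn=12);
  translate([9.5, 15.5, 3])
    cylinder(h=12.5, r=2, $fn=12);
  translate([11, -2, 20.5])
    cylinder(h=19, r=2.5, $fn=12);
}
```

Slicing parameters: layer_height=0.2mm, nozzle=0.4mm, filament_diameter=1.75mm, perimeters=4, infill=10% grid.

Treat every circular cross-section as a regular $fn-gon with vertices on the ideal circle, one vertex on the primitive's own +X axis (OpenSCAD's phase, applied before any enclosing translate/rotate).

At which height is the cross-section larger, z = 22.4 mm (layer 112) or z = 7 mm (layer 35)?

Layer 112 (z = 22.4): the cube is not intersected at this z (z outside [0, 20.5]); the cylinder at (12, -2) is absent (z outside [7.5, 22]); the cylinder at (9.5, 15.5) is absent (z outside [3, 15.5]); the r=2.5 cylinder at (11, -2) contributes a regular 12-gon of circumradius 2.5 (area = (12/2)·2.500²·sin(360°/12) = 18.75 mm²); Taking the union: only the r=2.5 cylinder at (11, -2) is present, so the union is just that shape — area = 18.75 mm². So its area = 18.75 mm². Layer 35 (z = 7): the 18×11.5 cube contributes its full rectangle (area 207.00 mm²); the cylinder at (12, -2) is not intersected at this z (z outside [7.5, 22]); the r=2 cylinder at (9.5, 15.5) contributes a regular 12-gon of circumradius 2 (area = (12/2)·2.000²·sin(360°/12) = 12.00 mm²); the cylinder at (11, -2) does not reach this height (z outside [20.5, 39.5]); Combining (union): the 2 present regions are separate (no shared area or edge), so areas and boundary lengths simply add and each stays a separate island — area = 219.00 mm². So its area = 219.00 mm². Layer 35 is larger (219.00 vs 18.75 mm²).

layer 35 (z = 7 mm)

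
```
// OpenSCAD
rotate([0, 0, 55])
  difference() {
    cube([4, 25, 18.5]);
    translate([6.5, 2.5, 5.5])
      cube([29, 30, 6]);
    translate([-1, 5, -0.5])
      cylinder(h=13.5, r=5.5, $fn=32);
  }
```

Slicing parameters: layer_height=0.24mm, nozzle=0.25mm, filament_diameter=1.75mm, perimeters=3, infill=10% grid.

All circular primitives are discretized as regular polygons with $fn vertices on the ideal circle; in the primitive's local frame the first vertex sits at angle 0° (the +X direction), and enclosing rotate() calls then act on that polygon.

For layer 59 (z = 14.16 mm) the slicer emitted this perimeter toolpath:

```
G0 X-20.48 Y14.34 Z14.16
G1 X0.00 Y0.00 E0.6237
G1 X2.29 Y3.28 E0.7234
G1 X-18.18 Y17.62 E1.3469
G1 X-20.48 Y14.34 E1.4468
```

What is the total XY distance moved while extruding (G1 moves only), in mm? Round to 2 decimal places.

58.00 mm

Sum the Euclidean lengths of each G1 segment: total = 58.00 mm.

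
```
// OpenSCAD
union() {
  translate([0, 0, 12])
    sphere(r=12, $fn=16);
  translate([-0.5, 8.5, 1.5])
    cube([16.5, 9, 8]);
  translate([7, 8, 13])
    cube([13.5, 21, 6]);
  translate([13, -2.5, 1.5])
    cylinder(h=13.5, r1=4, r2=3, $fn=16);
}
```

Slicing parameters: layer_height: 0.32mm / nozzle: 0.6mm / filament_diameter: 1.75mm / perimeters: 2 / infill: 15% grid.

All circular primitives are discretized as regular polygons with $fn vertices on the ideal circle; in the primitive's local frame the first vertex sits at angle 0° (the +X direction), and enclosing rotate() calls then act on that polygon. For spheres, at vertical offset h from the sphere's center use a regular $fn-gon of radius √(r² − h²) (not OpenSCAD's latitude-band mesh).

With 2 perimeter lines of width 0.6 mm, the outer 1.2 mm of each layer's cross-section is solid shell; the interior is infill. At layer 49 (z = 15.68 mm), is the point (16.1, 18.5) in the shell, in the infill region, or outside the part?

At z = 15.68 mm: the r=12 sphere slices to a regular 16-gon of circumradius 11.422 (√(r²−h²) with h=3.68 from center); the cube at (-0.5, 8.5) does not reach this height (z outside [1.5, 9.5]); the 13.5×21 cube at (7, 8) contributes its full rectangle; the cone at (13, -2.5) is absent (z outside [1.5, 15]); Merging all regions: the regions partially overlap (shared area 0.47 mm²), so overlapping operands fuse into one piece — 1 connected region. Overall, the cross-section is a single solid region. The nearest boundary edge runs (20.50, 29.00)→(20.50, 8.00); distance from the point to it = 4.40 mm. The point is inside the cross-section and 4.40 mm from the nearest boundary — more than the 1.2 mm shell width (2 × 0.6), so it's in the infill interior.

infill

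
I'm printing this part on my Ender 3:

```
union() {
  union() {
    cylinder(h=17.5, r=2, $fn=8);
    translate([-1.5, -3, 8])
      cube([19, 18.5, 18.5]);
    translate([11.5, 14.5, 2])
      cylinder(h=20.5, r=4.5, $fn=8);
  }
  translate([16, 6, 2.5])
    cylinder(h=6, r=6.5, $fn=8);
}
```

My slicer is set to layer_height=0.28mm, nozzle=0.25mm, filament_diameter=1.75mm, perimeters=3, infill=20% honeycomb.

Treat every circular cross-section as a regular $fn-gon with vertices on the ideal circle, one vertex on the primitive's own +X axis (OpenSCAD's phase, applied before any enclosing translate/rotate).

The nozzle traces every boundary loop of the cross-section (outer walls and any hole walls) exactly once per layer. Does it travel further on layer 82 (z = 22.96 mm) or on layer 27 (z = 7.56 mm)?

Layer 82 (z = 22.96): the cylinder is not intersected at this z (z outside [0, 17.5]); the 19×18.5 cube at (-1.5, -3) contributes its full rectangle (perimeter 75.00 mm); the cylinder at (11.5, 14.5) does not reach this height (z outside [2, 22.5]); Combining (union): only the 19×18.5 cube at (-1.5, -3) is present, so the union is just that shape — boundary = 75.00 mm; the cylinder at (16, 6) is not intersected at this z (z outside [2.5, 8.5]); Merging all regions: only that combined region is present, so the union is just that shape — boundary = 75.00 mm. So its perimeter = 75.00 mm. Layer 27 (z = 7.56): the r=2 cylinder contributes a regular 8-gon of circumradius 2 (perimeter = 2·8·2.000·sin(180°/8) = 12.25 mm); the cube at (-1.5, -3) does not reach this height (z outside [8, 26.5]); the r=4.5 cylinder at (11.5, 14.5) contributes a regular 8-gon of circumradius 4.5 (perimeter = 2·8·4.500·sin(180°/8) = 27.55 mm); Taking the union: the 2 present regions are separate (no shared area or edge), so areas and boundary lengths simply add and each stays a separate island — boundary = 39.80 mm; the r=6.5 cylinder at (16, 6) gives a regular 8-gon of circumradius 6.5 (constant along its height) (perimeter = 2·8·6.500·sin(180°/8) = 39.80 mm); Taking the union: the regions partially overlap (shared area 2.24 mm²), so the edge portions inside another operand are dropped and the merged outline is re-measured after clipping — boundary = 70.60 mm. So its perimeter = 70.60 mm. Layer 82 is larger (75.00 vs 70.60 mm).

layer 82 (z = 22.96 mm)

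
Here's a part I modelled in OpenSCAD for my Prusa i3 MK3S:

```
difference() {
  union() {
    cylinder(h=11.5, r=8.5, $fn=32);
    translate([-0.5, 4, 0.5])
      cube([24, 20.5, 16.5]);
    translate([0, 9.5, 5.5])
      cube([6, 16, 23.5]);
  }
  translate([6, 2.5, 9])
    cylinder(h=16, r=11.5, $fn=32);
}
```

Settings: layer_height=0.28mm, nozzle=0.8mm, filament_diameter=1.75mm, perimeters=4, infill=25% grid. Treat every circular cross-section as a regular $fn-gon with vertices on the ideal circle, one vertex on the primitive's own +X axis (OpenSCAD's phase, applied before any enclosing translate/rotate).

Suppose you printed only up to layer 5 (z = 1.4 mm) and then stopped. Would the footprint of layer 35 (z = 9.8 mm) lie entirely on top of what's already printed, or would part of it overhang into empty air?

Compare the two slices. At z = 1.4: the r=8.5 cylinder gives a regular 32-gon of circumradius 8.5 (constant along its height) (area = (32/2)·8.500²·sin(360°/32) = 225.52 mm²); the cube at (-0.5, 4) is present — its section is the full 24×20.5 rectangle (area 492.00 mm²); the cube at (0, 9.5) is absent (z outside [5.5, 29]); Merging all regions: the regions partially overlap — summed areas 717.52 mm² minus the doubly-counted overlap 26.03 mm² gives 691.49 mm² — area = 691.49 mm²; the cylinder at (6, 2.5) is absent (z outside [9, 25]); Subtracting the remaining from the first: none of the subtracted shapes is present at this height, so the result so far is unchanged — area = 691.49 mm². At z = 9.8: the cylinder: section is a regular 32-gon, circumradius r=8.5 (area = (32/2)·8.500²·sin(360°/32) = 225.52 mm²); the cube at (-0.5, 4) is present — its section is the full 24×20.5 rectangle (area 492.00 mm²); the cube at (0, 9.5) is present — its section is the full 6×16 rectangle (area 96.00 mm²); Merging all regions: the regions partially overlap — summed areas 813.52 mm² minus the doubly-counted overlap 116.03 mm² gives 697.49 mm² — area = 697.49 mm²; the r=11.5 cylinder at (6, 2.5) gives a regular 32-gon of circumradius 11.5 (constant along its height) (area = (32/2)·11.500²·sin(360°/32) = 412.81 mm²); Subtracting the remaining from the first: starting from that combined region (697.49 mm²), the r=11.5 cylinder at (6, 2.5) partially overlaps it — only the 297.84 mm² overlap (of its 412.81 mm²) is removed, clipping the outline — area = 399.65 mm². Checking containment: at z = 9.8 the cross-section extends beyond the z = 1.4 cross-section by about 6.00 mm².

part overhangs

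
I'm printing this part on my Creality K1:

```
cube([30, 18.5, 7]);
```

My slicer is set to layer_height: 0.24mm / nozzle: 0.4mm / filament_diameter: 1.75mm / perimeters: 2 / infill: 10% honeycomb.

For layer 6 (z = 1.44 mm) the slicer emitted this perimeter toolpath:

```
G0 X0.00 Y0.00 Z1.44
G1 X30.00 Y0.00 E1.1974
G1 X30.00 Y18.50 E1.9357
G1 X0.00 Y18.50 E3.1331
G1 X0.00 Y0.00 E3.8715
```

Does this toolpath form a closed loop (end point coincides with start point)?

Start point (G0): (0.00, 0.00). End point (last G1): the path returns to the start — closed.

yes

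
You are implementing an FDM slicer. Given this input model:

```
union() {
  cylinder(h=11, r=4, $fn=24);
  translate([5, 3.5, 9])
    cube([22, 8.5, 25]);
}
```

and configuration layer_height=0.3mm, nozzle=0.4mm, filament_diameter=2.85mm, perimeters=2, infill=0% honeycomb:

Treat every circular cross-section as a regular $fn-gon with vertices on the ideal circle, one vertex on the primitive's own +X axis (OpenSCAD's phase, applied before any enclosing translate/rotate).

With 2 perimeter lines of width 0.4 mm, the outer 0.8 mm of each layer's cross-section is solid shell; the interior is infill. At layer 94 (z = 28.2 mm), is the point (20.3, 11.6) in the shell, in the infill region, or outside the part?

shell

At z = 28.2 mm: the cylinder is not intersected at this z (z outside [0, 11]); the 22×8.5 cube at (5, 3.5) contributes its full rectangle; Merging all regions: only the 22×8.5 cube at (5, 3.5) is present, so the union is just that shape — 1 connected region. Overall, the cross-section is a single solid region. The nearest boundary edge runs (27.00, 12.00)→(5.00, 12.00); distance from the point to it = 0.40 mm. The point is inside the cross-section, 0.40 mm from the nearest boundary — within the 0.8 mm shell band (2 × 0.4).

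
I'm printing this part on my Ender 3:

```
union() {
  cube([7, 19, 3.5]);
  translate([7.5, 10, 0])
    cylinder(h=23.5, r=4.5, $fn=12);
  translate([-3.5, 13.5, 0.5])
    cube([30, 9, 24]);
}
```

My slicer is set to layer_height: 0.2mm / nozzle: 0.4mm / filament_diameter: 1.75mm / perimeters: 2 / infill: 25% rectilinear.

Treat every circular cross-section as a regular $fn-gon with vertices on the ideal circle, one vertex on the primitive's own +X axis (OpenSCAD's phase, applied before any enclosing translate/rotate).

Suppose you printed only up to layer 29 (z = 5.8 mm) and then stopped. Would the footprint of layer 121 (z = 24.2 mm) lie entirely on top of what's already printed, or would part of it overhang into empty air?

Compare the two slices. At z = 5.8: the cube is absent (z outside [0, 3.5]); the cylinder at (7.5, 10): section is a regular 12-gon, circumradius r=4.5 (area = (12/2)·4.500²·sin(360°/12) = 60.75 mm²); the 30×9 cube at (-3.5, 13.5) contributes its full rectangle (area 270.00 mm²); Combining (union): the regions partially overlap — summed areas 330.75 mm² minus the doubly-counted overlap 3.30 mm² gives 327.45 mm² — area = 327.45 mm². At z = 24.2: the cube is absent (z outside [0, 3.5]); the cylinder at (7.5, 10) is absent (z outside [0, 23.5]); the cube at (-3.5, 13.5) is present — its section is the full 30×9 rectangle (area 270.00 mm²); Combining (union): only the 30×9 cube at (-3.5, 13.5) is present, so the union is just that shape — area = 270.00 mm². Checking containment: the cross-section at z = 24.2 is a subset of the cross-section at z = 5.8.

entirely on top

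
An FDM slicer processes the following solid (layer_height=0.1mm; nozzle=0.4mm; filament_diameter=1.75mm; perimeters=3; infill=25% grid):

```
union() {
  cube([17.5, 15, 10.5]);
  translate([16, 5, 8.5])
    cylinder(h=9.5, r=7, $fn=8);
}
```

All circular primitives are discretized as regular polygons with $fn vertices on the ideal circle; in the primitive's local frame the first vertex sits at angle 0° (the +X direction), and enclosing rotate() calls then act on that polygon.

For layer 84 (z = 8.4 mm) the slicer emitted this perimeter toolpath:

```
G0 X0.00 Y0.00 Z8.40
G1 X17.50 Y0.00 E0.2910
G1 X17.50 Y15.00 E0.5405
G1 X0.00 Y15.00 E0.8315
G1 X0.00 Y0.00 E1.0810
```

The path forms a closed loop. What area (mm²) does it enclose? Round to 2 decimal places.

262.50 mm²

Apply the shoelace formula to the sequence of (X, Y) vertices; enclosed area = 262.50 mm².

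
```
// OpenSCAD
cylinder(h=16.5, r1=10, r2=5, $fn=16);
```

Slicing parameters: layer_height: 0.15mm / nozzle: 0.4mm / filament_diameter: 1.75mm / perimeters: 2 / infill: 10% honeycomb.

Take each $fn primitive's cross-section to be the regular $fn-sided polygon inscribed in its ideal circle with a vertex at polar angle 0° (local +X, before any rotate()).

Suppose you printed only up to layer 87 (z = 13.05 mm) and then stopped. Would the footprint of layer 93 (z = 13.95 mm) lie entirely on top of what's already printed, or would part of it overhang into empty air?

Compare the two slices. At z = 13.05: the cone (r1=10→r2=5) has section circumradius 6.045 here — a regular 16-gon (area = (16/2)·6.045²·sin(360°/16) = 111.89 mm²). At z = 13.95: the cone (r1=10→r2=5) has section circumradius 5.773 here — a regular 16-gon (area = (16/2)·5.773²·sin(360°/16) = 102.02 mm²). Checking containment: the cross-section at z = 13.95 is a subset of the cross-section at z = 13.05.

entirely on top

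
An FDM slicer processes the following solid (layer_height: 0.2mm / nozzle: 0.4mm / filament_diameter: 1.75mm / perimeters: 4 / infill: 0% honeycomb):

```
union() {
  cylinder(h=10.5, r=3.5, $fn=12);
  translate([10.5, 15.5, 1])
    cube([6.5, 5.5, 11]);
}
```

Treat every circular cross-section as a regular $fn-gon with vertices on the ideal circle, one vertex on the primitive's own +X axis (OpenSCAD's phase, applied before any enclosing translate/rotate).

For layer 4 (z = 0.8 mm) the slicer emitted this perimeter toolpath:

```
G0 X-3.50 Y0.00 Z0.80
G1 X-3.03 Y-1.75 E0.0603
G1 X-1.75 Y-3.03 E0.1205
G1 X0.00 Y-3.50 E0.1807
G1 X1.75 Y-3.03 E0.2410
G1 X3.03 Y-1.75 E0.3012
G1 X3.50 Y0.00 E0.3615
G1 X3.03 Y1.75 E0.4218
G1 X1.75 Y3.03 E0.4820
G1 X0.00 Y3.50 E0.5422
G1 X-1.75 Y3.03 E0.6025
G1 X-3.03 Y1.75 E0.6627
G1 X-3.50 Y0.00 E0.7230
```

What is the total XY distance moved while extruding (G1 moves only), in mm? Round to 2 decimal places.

Sum the Euclidean lengths of each G1 segment: total = 21.74 mm.

21.74 mm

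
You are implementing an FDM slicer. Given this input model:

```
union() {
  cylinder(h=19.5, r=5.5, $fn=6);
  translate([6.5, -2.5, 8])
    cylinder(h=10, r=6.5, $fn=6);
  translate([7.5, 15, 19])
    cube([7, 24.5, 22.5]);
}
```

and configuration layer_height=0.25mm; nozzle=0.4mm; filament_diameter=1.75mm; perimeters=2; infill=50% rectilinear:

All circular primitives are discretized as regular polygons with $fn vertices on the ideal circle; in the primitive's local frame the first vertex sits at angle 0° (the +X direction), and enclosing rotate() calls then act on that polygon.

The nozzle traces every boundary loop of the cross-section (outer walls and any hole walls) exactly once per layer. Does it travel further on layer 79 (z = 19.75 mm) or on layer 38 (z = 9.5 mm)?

layer 79 (z = 19.75 mm)

Layer 79 (z = 19.75): the cylinder does not reach this height (z outside [0, 19.5]); the cylinder at (6.5, -2.5) is absent (z outside [8, 18]); the cube at (7.5, 15) (footprint 7×24.5) is included at this height (perimeter 63.00 mm); Taking the union: only the 7×24.5 cube at (7.5, 15) is present, so the union is just that shape — boundary = 63.00 mm. So its perimeter = 63.00 mm. Layer 38 (z = 9.5): the r=5.5 cylinder contributes a regular 6-gon of circumradius 5.5 (perimeter = 2·6·5.500·sin(180°/6) = 33.00 mm); the cylinder at (6.5, -2.5): section is a regular 6-gon, circumradius r=6.5 (perimeter = 2·6·6.500·sin(180°/6) = 39.00 mm); the cube at (7.5, 15) is absent (z outside [19, 41.5]); Taking the union: the regions partially overlap (shared area 23.41 mm²), so the edge portions inside another operand are dropped and the merged outline is re-measured after clipping — boundary = 51.89 mm. So its perimeter = 51.89 mm. Layer 79 is larger (63.00 vs 51.89 mm).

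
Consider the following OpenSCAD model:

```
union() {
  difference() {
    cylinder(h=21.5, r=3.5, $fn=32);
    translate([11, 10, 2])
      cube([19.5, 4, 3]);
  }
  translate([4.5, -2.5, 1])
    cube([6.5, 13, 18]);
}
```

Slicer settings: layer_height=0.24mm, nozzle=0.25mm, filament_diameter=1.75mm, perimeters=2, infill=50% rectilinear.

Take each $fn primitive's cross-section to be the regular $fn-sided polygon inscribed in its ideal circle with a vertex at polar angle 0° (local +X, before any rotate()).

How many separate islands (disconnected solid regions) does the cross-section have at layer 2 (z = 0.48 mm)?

1

At z = 0.48 mm: the r=3.5 cylinder contributes a regular 32-gon of circumradius 3.5; the cube at (11, 10) is absent (z outside [2, 5]); Taking the first minus the rest: none of the subtracted shapes is present at this height, so the r=3.5 cylinder is unchanged — 1 connected region; the cube at (4.5, -2.5) is absent (z outside [1, 19]); Merging all regions: only the result so far is present, so the union is just that shape — 1 connected region. Overall, the cross-section is a single solid region. Island count = 1.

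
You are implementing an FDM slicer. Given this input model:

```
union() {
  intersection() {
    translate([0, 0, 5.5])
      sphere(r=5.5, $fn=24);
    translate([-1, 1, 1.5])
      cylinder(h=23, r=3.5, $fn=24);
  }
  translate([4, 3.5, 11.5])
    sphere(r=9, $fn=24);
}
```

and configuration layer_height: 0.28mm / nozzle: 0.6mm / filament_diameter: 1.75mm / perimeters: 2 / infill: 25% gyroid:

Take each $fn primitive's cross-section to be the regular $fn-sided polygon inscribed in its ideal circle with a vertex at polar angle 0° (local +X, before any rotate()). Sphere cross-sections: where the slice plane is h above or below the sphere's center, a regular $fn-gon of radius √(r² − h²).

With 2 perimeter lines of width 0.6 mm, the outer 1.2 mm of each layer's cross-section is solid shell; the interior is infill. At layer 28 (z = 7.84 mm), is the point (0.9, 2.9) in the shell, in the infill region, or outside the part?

At z = 7.84 mm: the sphere: section is a regular 24-gon, circumradius = √(r²−h²) = √(5.5²−2.34²) = 4.977; the r=3.5 cylinder at (-1, 1) contributes a regular 24-gon of circumradius 3.5; Taking the intersection: the r=3.5 cylinder at (-1, 1) lies inside the r=5.5 sphere, so the common part is the r=3.5 cylinder at (-1, 1) itself — 1 connected region; the r=9 sphere at (4, 3.5) contributes a regular 24-gon of circumradius √(9²−3.66²) = 8.222; Taking the union: the regions partially overlap (shared area 34.50 mm²), so overlapping operands fuse into one piece — 1 connected region. Overall, the cross-section is a single solid region. The nearest boundary edge runs (-4.38, 1.91)→(-4.10, 2.58); distance from the point to it = 5.01 mm. The point is inside the cross-section and 5.01 mm from the nearest boundary — more than the 1.2 mm shell width (2 × 0.6), so it's in the infill interior.

infill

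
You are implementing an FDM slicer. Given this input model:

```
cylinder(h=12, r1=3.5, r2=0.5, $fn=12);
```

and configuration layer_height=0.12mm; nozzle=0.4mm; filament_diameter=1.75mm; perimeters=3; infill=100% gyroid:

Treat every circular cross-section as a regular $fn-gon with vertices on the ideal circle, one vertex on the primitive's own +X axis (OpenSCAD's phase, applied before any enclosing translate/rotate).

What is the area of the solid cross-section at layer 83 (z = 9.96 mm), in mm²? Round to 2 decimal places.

At z = 9.96 mm: the cone contributes a regular 12-gon of circumradius 1.010 (interpolated between r1=3.5 and r2=0.5 at t=0.830) (area = (12/2)·1.010²·sin(360°/12) = 3.06 mm²). Overall, the cross-section is a single solid region. Net area = 3.06 mm².

3.06 mm²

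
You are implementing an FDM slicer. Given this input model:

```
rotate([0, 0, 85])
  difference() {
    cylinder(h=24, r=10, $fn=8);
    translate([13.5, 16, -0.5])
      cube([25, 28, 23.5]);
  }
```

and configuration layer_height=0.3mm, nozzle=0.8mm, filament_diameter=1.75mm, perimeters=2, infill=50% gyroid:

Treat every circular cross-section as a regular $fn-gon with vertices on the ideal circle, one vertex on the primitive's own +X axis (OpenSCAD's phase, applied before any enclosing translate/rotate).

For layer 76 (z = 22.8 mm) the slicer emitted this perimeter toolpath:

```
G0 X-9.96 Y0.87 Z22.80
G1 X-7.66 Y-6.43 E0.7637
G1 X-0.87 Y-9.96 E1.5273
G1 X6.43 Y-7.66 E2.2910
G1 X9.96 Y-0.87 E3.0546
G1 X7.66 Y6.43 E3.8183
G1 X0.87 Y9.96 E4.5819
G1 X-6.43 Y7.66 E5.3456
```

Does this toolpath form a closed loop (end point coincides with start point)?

no

Start point (G0): (-9.96, 0.87). End point (last G1): the path does not return to the start — open.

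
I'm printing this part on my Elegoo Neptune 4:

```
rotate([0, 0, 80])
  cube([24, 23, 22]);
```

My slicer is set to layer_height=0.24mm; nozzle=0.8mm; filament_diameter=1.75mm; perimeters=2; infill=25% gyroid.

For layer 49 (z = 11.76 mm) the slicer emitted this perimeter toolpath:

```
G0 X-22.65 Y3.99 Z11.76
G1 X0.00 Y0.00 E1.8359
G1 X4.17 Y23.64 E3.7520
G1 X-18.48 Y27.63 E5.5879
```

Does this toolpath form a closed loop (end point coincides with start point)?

Start point (G0): (-22.65, 3.99). End point (last G1): the path does not return to the start — open.

no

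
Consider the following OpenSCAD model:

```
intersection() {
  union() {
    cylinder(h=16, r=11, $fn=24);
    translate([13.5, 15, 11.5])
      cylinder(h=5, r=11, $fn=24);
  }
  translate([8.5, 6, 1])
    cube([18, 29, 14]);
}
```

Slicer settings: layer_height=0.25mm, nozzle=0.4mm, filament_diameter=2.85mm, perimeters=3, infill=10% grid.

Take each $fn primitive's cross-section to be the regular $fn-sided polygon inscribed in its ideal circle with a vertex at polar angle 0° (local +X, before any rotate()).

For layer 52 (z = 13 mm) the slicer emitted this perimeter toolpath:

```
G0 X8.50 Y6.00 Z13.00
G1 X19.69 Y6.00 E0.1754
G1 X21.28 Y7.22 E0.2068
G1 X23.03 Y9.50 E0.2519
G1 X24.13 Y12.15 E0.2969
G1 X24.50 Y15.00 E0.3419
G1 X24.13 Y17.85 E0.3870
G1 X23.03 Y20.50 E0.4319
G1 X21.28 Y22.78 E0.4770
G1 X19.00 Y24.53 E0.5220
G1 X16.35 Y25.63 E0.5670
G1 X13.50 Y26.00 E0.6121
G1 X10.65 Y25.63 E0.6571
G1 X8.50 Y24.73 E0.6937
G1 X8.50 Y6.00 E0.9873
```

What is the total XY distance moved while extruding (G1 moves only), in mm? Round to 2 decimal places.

62.98 mm

Sum the Euclidean lengths of each G1 segment: total = 62.98 mm.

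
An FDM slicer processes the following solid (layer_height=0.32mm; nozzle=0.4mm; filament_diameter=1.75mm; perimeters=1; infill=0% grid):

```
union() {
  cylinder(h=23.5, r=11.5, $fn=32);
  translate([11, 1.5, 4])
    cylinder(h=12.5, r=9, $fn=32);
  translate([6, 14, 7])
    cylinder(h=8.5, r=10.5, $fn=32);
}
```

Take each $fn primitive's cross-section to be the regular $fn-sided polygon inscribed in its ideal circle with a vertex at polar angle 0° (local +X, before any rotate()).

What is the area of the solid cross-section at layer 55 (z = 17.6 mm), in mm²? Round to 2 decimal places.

At z = 17.6 mm: the r=11.5 cylinder contributes a regular 32-gon of circumradius 11.5 (area = (32/2)·11.500²·sin(360°/32) = 412.81 mm²); the cylinder at (11, 1.5) is not intersected at this z (z outside [4, 16.5]); the cylinder at (6, 14) is absent (z outside [7, 15.5]); Taking the union: only the r=11.5 cylinder is present, so the union is just that shape — area = 412.81 mm². Overall, the cross-section is a single solid region. Net area = 412.81 mm².

412.81 mm²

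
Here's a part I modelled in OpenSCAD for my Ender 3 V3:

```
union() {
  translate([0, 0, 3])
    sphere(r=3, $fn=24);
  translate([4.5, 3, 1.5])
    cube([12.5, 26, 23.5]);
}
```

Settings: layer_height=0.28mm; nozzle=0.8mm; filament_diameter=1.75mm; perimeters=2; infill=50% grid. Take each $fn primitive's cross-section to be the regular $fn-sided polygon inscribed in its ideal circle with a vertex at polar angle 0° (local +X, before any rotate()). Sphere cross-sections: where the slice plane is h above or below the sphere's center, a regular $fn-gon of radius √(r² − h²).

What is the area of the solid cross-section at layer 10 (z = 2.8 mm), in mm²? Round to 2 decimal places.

352.83 mm²

At z = 2.8 mm: the r=3 sphere contributes a regular 24-gon of circumradius √(3²−0.2²) = 2.993 (area = (24/2)·2.993²·sin(360°/24) = 27.83 mm²); the cube at (4.5, 3) (footprint 12.5×26) is included at this height (area 325.00 mm²); Taking the union: the 2 present regions are separate (no shared area or edge), so areas and boundary lengths simply add and each stays a separate island — area = 352.83 mm². Overall, the cross-section has 2 separate islands. Net area = 352.83 mm².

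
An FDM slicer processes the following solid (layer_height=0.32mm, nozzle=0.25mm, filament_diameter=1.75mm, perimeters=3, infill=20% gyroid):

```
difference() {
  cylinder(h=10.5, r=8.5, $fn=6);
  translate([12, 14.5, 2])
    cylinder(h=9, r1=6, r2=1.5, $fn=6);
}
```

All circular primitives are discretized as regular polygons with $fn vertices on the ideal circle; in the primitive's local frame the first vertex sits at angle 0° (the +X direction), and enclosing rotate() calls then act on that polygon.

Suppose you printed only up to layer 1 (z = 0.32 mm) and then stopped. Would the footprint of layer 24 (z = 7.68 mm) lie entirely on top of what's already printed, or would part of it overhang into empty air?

entirely on top

Compare the two slices. At z = 0.32: the r=8.5 cylinder contributes a regular 6-gon of circumradius 8.5 (area = (6/2)·8.500²·sin(360°/6) = 187.71 mm²); the cone at (12, 14.5) does not reach this height (z outside [2, 11]); Taking the first minus the rest: none of the subtracted shapes is present at this height, so the r=8.5 cylinder is unchanged — area = 187.71 mm². At z = 7.68: the cylinder: section is a regular 6-gon, circumradius r=8.5 (area = (6/2)·8.500²·sin(360°/6) = 187.71 mm²); the cone at (12, 14.5): at t=0.631 of its height the radius interpolates to r₁+(r₂−r₁)t = 3.160, giving a regular 6-gon of that circumradius (area = (6/2)·3.160²·sin(360°/6) = 25.94 mm²); Taking the first minus the rest: starting from the r=8.5 cylinder (187.71 mm²), the cone at (12, 14.5) misses the remaining region (no effect) — area = 187.71 mm². Checking containment: the cross-section at z = 7.68 is a subset of the cross-section at z = 0.32.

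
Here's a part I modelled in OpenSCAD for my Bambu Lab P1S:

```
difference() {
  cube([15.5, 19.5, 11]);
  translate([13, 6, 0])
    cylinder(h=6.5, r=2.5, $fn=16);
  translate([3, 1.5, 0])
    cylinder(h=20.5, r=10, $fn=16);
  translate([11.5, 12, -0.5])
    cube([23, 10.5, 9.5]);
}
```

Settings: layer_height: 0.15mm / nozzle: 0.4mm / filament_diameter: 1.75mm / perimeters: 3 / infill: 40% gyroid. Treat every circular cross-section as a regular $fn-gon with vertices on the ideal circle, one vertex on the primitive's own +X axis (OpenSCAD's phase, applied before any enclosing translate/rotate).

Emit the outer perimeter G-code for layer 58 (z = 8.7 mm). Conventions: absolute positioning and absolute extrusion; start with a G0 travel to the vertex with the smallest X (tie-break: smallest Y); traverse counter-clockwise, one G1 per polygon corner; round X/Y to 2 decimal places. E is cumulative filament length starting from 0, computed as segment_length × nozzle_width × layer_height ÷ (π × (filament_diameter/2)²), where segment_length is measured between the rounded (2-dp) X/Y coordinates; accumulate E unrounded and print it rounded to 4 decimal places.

G0 X0.00 Y10.90 Z8.70
G1 X3.00 Y11.50 E0.0763
G1 X6.83 Y10.74 E0.1737
G1 X10.07 Y8.57 E0.2710
G1 X12.24 Y5.33 E0.3683
G1 X13.00 Y1.50 E0.4657
G1 X12.70 Y0.00 E0.5038
G1 X15.50 Y0.00 E0.5737
G1 X15.50 Y12.00 E0.8730
G1 X11.50 Y12.00 E0.9728
G1 X11.50 Y19.50 E1.1599
G1 X0.00 Y19.50 E1.4468
G1 X0.00 Y10.90 E1.6613

At z = 8.7 mm: the 15.5×19.5 cube contributes its full rectangle; the cylinder at (13, 6) does not reach this height (z outside [0, 6.5]); the r=10 cylinder at (3, 1.5) gives a regular 16-gon of circumradius 10 (constant along its height); the cube at (11.5, 12) (footprint 23×10.5) is included at this height; After the difference (first − rest): starting from the 15.5×19.5 cube, the r=10 cylinder at (3, 1.5) partially overlaps it — only the 124.92 mm² overlap (of its 306.15 mm²) is removed, clipping the outline; the 23×10.5 cube at (11.5, 12) partially overlaps it — only the 30.00 mm² overlap (of its 241.50 mm²) is removed, clipping the outline — 1 connected region. The outline is a single polygon with 12 vertices. Extrusion per mm of travel: 0.4 × 0.15 / (π × 0.875²) = 0.024945. Accumulating E over each segment gives final E = 1.6613.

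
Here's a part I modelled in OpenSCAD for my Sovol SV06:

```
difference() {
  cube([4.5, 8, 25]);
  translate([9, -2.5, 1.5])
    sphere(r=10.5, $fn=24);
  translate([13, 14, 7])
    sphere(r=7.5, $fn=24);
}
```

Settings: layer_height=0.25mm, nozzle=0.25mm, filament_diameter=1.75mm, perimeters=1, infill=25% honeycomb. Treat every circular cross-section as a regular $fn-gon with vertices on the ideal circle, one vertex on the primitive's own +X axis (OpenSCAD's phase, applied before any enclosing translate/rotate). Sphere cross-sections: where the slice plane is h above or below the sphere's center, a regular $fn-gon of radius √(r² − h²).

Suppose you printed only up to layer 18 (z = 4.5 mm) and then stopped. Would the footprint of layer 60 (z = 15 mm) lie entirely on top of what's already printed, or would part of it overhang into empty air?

Compare the two slices. At z = 4.5: the cube (footprint 4.5×8) is included at this height (area 36.00 mm²); the r=10.5 sphere at (9, -2.5) slices to a regular 24-gon of circumradius 10.062 (√(r²−h²) with h=3 from center) (area = (24/2)·10.062²·sin(360°/24) = 314.47 mm²); the r=7.5 sphere at (13, 14) slices to a regular 24-gon of circumradius 7.071 (√(r²−h²) with h=2.5 from center) (area = (24/2)·7.071²·sin(360°/24) = 155.29 mm²); Subtracting the remaining from the first: starting from the 4.5×8 cube (36.00 mm²), the r=10.5 sphere at (9, -2.5) partially overlaps it — only the 20.98 mm² overlap (of its 314.47 mm²) is removed, clipping the outline; the r=7.5 sphere at (13, 14) misses the remaining region (no effect) — area = 15.02 mm². At z = 15: the cube is present — its section is the full 4.5×8 rectangle (area 36.00 mm²); the sphere at (9, -2.5) is not intersected at this z (|z−center|=13.500 > r=10.5); the sphere at (13, 14) is absent (|z−center|=8.000 > r=7.5); Taking the first minus the rest: none of the subtracted shapes is present at this height, so the 4.5×8 cube is unchanged — area = 36.00 mm². Checking containment: at z = 15 the cross-section extends beyond the z = 4.5 cross-section by about 20.98 mm².

part overhangs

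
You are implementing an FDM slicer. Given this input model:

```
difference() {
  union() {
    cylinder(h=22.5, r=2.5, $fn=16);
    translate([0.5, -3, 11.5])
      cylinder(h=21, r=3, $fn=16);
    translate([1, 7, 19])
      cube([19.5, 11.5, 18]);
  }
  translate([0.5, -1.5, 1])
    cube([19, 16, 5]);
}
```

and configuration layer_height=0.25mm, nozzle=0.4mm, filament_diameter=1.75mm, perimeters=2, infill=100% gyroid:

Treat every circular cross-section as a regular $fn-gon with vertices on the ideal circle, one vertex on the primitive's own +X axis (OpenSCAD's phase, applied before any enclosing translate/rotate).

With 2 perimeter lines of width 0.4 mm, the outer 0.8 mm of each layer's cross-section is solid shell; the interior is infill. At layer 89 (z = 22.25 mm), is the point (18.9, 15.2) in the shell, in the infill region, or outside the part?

infill

At z = 22.25 mm: the r=2.5 cylinder contributes a regular 16-gon of circumradius 2.5; the r=3 cylinder at (0.5, -3) gives a regular 16-gon of circumradius 3 (constant along its height); the 19.5×11.5 cube at (1, 7) contributes its full rectangle; Combining (union): the regions partially overlap (shared area 7.49 mm²), so overlapping operands fuse into one piece — 2 connected regions; the cube at (0.5, -1.5) is not intersected at this z (z outside [1, 6]); Taking the first minus the rest: none of the subtracted shapes is present at this height, so that combined region is unchanged — 2 connected regions. Overall, the cross-section has 2 separate islands. The nearest boundary edge runs (20.50, 18.50)→(20.50, 7.00); distance from the point to it = 1.60 mm. (Shell/infill is judged within the island containing the point — the largest one.) The point is inside the cross-section and 1.60 mm from the nearest boundary — more than the 0.8 mm shell width (2 × 0.4), so it's in the infill interior.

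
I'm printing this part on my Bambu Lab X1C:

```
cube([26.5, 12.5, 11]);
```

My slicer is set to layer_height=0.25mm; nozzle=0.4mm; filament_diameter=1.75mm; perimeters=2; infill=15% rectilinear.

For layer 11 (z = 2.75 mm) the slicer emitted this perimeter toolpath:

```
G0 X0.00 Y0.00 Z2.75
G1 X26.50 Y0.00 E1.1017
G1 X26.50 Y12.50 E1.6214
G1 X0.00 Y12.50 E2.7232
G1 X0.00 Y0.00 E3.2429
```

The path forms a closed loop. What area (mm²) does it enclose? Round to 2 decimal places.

Apply the shoelace formula to the sequence of (X, Y) vertices; enclosed area = 331.25 mm².

331.25 mm²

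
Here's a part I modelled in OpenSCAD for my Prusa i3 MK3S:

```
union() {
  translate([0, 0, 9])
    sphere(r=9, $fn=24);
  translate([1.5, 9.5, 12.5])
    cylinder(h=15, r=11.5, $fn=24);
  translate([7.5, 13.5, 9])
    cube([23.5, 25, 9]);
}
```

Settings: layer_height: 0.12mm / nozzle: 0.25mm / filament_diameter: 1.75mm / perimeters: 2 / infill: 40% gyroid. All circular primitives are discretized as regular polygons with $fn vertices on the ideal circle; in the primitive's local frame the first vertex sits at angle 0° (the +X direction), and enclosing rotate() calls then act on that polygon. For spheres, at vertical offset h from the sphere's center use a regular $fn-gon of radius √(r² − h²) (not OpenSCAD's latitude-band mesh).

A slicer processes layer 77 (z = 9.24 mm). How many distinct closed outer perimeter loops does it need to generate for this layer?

At z = 9.24 mm: the sphere: section is a regular 24-gon, circumradius = √(r²−h²) = √(9²−0.24²) = 8.997; the cylinder at (1.5, 9.5) is not intersected at this z (z outside [12.5, 27.5]); the cube at (7.5, 13.5) is present — its section is the full 23.5×25 rectangle; Combining (union): the 2 present regions are separate (no shared area or edge), so areas and boundary lengths simply add and each stays a separate island — 2 connected regions. The result has 2 disconnected regions.

2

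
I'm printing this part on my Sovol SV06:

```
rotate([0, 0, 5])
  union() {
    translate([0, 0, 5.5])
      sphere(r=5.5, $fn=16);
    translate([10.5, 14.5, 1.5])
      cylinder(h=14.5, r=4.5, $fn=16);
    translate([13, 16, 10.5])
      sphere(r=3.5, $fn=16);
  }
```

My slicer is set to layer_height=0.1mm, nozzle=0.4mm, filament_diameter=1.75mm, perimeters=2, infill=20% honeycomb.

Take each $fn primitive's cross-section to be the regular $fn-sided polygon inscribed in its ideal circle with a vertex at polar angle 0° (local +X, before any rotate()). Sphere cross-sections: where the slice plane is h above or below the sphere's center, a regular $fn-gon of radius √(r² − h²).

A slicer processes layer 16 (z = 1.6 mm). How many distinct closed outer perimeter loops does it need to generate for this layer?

2

At z = 1.6 mm: the r=5.5 sphere slices to a regular 16-gon of circumradius 3.878 (√(r²−h²) with h=3.9 from center); the cylinder at (10.5, 14.5): section is a regular 16-gon, circumradius r=4.5; the sphere at (13, 16) is absent (|z−center|=8.900 > r=3.5); Merging all regions: the 2 present regions are separate (no shared area or edge), so areas and boundary lengths simply add and each stays a separate island — 2 connected regions; (whole slice rotated 5° about Z — lengths, areas and connectivity unchanged). The result has 2 disconnected regions.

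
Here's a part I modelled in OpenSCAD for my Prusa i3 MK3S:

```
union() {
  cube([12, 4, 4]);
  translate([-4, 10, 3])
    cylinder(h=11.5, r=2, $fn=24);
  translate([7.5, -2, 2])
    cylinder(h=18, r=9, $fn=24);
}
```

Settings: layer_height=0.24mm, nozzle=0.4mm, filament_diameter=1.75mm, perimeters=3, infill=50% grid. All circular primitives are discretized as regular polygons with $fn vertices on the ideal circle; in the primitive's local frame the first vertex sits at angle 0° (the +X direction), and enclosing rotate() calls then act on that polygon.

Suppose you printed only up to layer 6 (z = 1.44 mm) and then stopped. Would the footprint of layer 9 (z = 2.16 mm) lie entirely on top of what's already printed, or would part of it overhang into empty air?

Compare the two slices. At z = 1.44: the cube is present — its section is the full 12×4 rectangle (area 48.00 mm²); the cylinder at (-4, 10) does not reach this height (z outside [3, 14.5]); the cylinder at (7.5, -2) is not intersected at this z (z outside [2, 20]); Merging all regions: only the 12×4 cube is present, so the union is just that shape — area = 48.00 mm². At z = 2.16: the cube is present — its section is the full 12×4 rectangle (area 48.00 mm²); the cylinder at (-4, 10) does not reach this height (z outside [3, 14.5]); the cylinder at (7.5, -2): section is a regular 24-gon, circumradius r=9 (area = (24/2)·9.000²·sin(360°/24) = 251.57 mm²); Taking the union: the regions partially overlap — summed areas 299.57 mm² minus the doubly-counted overlap 47.52 mm² gives 252.05 mm² — area = 252.05 mm². Checking containment: at z = 2.16 the cross-section extends beyond the z = 1.44 cross-section by about 204.05 mm².

part overhangs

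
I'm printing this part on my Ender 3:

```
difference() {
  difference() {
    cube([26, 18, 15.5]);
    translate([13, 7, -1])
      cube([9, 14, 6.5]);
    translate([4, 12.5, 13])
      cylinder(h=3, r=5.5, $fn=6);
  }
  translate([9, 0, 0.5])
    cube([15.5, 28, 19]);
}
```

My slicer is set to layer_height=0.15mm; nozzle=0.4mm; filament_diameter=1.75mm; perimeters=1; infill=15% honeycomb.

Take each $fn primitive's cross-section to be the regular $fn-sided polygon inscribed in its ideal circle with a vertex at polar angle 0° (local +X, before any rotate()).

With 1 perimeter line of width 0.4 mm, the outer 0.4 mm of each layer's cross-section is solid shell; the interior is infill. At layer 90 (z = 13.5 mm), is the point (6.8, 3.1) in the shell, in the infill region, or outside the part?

infill

At z = 13.5 mm: the cube (footprint 26×18) is included at this height; the cube at (13, 7) is absent (z outside [-1, 5.5]); the cylinder at (4, 12.5): section is a regular 6-gon, circumradius r=5.5; Subtracting the remaining from the first: starting from the 26×18 cube, the r=5.5 cylinder at (4, 12.5) partially overlaps it — only the 74.69 mm² overlap (of its 78.59 mm²) is removed, clipping the outline — 1 connected region; the cube at (9, 0) is present — its section is the full 15.5×28 rectangle; After the difference (first − rest): starting from that combined region, the 15.5×28 cube at (9, 0) partially overlaps it — only the 278.57 mm² overlap (of its 434.00 mm²) is removed, clipping the outline — 3 connected regions. Overall, the cross-section has 3 separate islands. The nearest boundary edge runs (9.00, 11.63)→(9.00, 0.00); distance from the point to it = 2.20 mm. (Shell/infill is judged within the island containing the point — the largest one.) The point is inside the cross-section and 2.20 mm from the nearest boundary — more than the 0.4 mm shell width (1 × 0.4), so it's in the infill interior.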